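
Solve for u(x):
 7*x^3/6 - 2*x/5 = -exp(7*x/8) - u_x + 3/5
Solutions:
 u(x) = C1 - 7*x^4/24 + x^2/5 + 3*x/5 - 8*exp(7*x/8)/7


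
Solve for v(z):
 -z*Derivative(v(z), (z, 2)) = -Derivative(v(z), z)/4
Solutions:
 v(z) = C1 + C2*z^(5/4)


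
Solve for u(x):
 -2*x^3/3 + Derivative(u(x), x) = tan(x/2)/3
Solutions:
 u(x) = C1 + x^4/6 - 2*log(cos(x/2))/3


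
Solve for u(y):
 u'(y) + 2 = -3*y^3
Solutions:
 u(y) = C1 - 3*y^4/4 - 2*y


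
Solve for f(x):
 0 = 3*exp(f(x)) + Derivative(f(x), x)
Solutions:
 f(x) = log(1/(C1 + 3*x))


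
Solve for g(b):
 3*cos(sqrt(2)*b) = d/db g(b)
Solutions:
 g(b) = C1 + 3*sqrt(2)*sin(sqrt(2)*b)/2


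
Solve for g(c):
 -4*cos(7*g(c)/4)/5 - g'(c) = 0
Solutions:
 4*c/5 - 2*log(sin(7*g(c)/4) - 1)/7 + 2*log(sin(7*g(c)/4) + 1)/7 = C1


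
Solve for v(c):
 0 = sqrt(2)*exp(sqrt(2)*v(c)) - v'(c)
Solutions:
 v(c) = sqrt(2)*(2*log(-1/(C1 + sqrt(2)*c)) - log(2))/4


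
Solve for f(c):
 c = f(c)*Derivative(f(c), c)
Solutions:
 f(c) = -sqrt(C1 + c^2)
 f(c) = sqrt(C1 + c^2)


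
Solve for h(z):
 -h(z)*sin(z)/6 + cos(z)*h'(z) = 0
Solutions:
 h(z) = C1/cos(z)^(1/6)


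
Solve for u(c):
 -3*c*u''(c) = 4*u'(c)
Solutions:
 u(c) = C1 + C2/c^(1/3)


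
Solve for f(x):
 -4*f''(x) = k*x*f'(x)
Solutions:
 f(x) = Piecewise((-sqrt(2)*sqrt(pi)*C1*erf(sqrt(2)*sqrt(k)*x/4)/sqrt(k) - C2, (k > 0) | (k < 0)), (-C1*x - C2, True))


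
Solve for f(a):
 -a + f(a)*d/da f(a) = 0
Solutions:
 f(a) = -sqrt(C1 + a^2)
 f(a) = sqrt(C1 + a^2)


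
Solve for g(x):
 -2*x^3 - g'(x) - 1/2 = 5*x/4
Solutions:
 g(x) = C1 - x^4/2 - 5*x^2/8 - x/2


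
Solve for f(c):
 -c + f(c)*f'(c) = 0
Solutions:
 f(c) = -sqrt(C1 + c^2)
 f(c) = sqrt(C1 + c^2)


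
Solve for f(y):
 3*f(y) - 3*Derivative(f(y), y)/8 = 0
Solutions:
 f(y) = C1*exp(8*y)


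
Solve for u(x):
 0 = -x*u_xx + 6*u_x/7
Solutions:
 u(x) = C1 + C2*x^(13/7)


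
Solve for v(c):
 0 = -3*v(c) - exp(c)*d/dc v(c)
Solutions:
 v(c) = C1*exp(3*exp(-c))


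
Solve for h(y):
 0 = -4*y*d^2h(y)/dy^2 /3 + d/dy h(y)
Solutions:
 h(y) = C1 + C2*y^(7/4)


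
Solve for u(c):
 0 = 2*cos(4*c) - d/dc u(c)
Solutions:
 u(c) = C1 + sin(4*c)/2


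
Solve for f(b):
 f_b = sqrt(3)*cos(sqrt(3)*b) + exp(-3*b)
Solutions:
 f(b) = C1 + sin(sqrt(3)*b) - exp(-3*b)/3


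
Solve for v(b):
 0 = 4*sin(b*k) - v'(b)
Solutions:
 v(b) = C1 - 4*cos(b*k)/k


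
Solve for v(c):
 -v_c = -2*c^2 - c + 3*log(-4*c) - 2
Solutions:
 v(c) = C1 + 2*c^3/3 + c^2/2 - 3*c*log(-c) + c*(5 - 6*log(2))


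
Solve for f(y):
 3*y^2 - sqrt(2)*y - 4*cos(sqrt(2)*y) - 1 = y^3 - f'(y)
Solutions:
 f(y) = C1 + y^4/4 - y^3 + sqrt(2)*y^2/2 + y + 2*sqrt(2)*sin(sqrt(2)*y)


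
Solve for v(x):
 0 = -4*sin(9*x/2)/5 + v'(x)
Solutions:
 v(x) = C1 - 8*cos(9*x/2)/45


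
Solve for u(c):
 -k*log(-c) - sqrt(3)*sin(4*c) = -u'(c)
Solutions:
 u(c) = C1 + c*k*(log(-c) - 1) - sqrt(3)*cos(4*c)/4


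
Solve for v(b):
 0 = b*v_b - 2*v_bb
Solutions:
 v(b) = C1 + C2*erfi(b/2)


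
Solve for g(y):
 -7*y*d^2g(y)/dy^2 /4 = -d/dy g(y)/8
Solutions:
 g(y) = C1 + C2*y^(15/14)


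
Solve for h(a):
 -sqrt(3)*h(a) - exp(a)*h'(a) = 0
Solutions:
 h(a) = C1*exp(sqrt(3)*exp(-a))


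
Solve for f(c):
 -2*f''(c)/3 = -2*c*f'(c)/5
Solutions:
 f(c) = C1 + C2*erfi(sqrt(30)*c/10)


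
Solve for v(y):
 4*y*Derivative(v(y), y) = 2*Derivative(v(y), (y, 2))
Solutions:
 v(y) = C1 + C2*erfi(y)


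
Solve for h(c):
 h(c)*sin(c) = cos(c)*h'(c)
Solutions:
 h(c) = C1/cos(c)


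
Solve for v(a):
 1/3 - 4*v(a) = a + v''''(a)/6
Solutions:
 v(a) = -a/4 + (C1*sin(6^(1/4)*a) + C2*cos(6^(1/4)*a))*exp(-6^(1/4)*a) + (C3*sin(6^(1/4)*a) + C4*cos(6^(1/4)*a))*exp(6^(1/4)*a) + 1/12


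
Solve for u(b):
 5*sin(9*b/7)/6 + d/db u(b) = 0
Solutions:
 u(b) = C1 + 35*cos(9*b/7)/54


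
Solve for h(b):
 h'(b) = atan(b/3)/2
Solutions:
 h(b) = C1 + b*atan(b/3)/2 - 3*log(b^2 + 9)/4


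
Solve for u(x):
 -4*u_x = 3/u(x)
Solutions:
 u(x) = -sqrt(C1 - 6*x)/2
 u(x) = sqrt(C1 - 6*x)/2


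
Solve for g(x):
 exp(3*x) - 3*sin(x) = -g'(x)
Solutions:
 g(x) = C1 - exp(3*x)/3 - 3*cos(x)


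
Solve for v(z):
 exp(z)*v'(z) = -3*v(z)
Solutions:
 v(z) = C1*exp(3*exp(-z))


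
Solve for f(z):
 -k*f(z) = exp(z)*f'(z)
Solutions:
 f(z) = C1*exp(k*exp(-z))


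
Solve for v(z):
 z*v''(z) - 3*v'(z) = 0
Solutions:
 v(z) = C1 + C2*z^4


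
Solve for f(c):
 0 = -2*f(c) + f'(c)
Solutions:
 f(c) = C1*exp(2*c)


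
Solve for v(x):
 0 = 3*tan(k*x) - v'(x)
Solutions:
 v(x) = C1 + 3*Piecewise((-log(cos(k*x))/k, Ne(k, 0)), (0, True))


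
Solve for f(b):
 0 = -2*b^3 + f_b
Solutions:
 f(b) = C1 + b^4/2


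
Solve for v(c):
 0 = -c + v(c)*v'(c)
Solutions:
 v(c) = -sqrt(C1 + c^2)
 v(c) = sqrt(C1 + c^2)


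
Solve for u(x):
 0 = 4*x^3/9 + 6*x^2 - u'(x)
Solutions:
 u(x) = C1 + x^4/9 + 2*x^3


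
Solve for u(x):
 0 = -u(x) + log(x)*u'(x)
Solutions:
 u(x) = C1*exp(li(x))


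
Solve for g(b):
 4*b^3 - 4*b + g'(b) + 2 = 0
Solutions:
 g(b) = C1 - b^4 + 2*b^2 - 2*b


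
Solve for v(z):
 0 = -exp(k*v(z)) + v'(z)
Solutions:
 v(z) = Piecewise((log(-1/(C1*k + k*z))/k, Ne(k, 0)), (nan, True))
 v(z) = Piecewise((C1 + z, Eq(k, 0)), (nan, True))


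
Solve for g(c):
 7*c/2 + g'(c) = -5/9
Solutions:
 g(c) = C1 - 7*c^2/4 - 5*c/9


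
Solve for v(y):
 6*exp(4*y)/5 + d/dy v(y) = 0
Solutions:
 v(y) = C1 - 3*exp(4*y)/10


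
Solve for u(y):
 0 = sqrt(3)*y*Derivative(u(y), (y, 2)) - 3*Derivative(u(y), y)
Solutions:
 u(y) = C1 + C2*y^(1 + sqrt(3))


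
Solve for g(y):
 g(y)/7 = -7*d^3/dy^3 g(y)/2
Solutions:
 g(y) = C3*exp(-14^(1/3)*y/7) + (C1*sin(14^(1/3)*sqrt(3)*y/14) + C2*cos(14^(1/3)*sqrt(3)*y/14))*exp(14^(1/3)*y/14)


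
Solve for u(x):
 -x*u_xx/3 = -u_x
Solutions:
 u(x) = C1 + C2*x^4


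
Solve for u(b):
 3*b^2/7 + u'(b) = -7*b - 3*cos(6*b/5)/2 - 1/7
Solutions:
 u(b) = C1 - b^3/7 - 7*b^2/2 - b/7 - 5*sin(3*b/5)*cos(3*b/5)/2


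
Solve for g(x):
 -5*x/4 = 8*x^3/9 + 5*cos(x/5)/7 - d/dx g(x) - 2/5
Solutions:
 g(x) = C1 + 2*x^4/9 + 5*x^2/8 - 2*x/5 + 25*sin(x/5)/7


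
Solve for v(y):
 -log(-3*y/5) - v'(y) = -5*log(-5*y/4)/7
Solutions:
 v(y) = C1 - 2*y*log(-y)/7 + y*(-log(12) + 2/7 + 4*log(2)/7 + 12*log(5)/7)


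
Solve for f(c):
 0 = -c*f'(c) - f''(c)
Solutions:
 f(c) = C1 + C2*erf(sqrt(2)*c/2)


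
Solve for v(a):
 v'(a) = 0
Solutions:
 v(a) = C1


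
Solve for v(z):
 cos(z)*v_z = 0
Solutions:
 v(z) = C1


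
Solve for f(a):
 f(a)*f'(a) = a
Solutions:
 f(a) = -sqrt(C1 + a^2)
 f(a) = sqrt(C1 + a^2)


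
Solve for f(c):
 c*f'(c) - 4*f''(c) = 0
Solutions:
 f(c) = C1 + C2*erfi(sqrt(2)*c/4)


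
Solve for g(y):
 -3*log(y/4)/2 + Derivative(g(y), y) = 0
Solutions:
 g(y) = C1 + 3*y*log(y)/2 - 3*y*log(2) - 3*y/2


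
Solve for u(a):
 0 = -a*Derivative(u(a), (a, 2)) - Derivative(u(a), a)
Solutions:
 u(a) = C1 + C2*log(a)


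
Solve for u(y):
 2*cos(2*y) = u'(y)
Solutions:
 u(y) = C1 + sin(2*y)


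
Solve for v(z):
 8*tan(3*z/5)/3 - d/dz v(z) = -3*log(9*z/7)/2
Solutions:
 v(z) = C1 + 3*z*log(z)/2 - 3*z*log(7)/2 - 3*z/2 + 3*z*log(3) - 40*log(cos(3*z/5))/9


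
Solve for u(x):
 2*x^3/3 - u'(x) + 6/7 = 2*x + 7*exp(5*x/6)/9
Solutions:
 u(x) = C1 + x^4/6 - x^2 + 6*x/7 - 14*exp(5*x/6)/15


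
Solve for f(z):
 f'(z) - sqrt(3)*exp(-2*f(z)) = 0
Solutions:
 f(z) = log(-sqrt(C1 + 2*sqrt(3)*z))
 f(z) = log(C1 + 2*sqrt(3)*z)/2


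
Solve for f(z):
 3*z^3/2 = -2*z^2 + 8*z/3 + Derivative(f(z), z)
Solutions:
 f(z) = C1 + 3*z^4/8 + 2*z^3/3 - 4*z^2/3


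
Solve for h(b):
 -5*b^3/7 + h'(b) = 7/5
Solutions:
 h(b) = C1 + 5*b^4/28 + 7*b/5


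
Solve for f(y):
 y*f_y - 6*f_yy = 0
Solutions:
 f(y) = C1 + C2*erfi(sqrt(3)*y/6)


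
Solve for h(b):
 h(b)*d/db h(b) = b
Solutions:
 h(b) = -sqrt(C1 + b^2)
 h(b) = sqrt(C1 + b^2)


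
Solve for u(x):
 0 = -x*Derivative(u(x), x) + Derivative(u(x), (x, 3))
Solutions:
 u(x) = C1 + Integral(C2*airyai(x) + C3*airybi(x), x)


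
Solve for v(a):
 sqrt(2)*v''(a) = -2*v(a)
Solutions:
 v(a) = C1*sin(2^(1/4)*a) + C2*cos(2^(1/4)*a)


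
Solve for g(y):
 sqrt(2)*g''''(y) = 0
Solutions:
 g(y) = C1 + C2*y + C3*y^2 + C4*y^3


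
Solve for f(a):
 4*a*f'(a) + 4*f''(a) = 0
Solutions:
 f(a) = C1 + C2*erf(sqrt(2)*a/2)


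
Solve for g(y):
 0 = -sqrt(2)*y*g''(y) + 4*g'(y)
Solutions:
 g(y) = C1 + C2*y^(1 + 2*sqrt(2))


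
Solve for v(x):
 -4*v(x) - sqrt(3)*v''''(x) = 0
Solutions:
 v(x) = (C1*sin(3^(7/8)*x/3) + C2*cos(3^(7/8)*x/3))*exp(-3^(7/8)*x/3) + (C3*sin(3^(7/8)*x/3) + C4*cos(3^(7/8)*x/3))*exp(3^(7/8)*x/3)


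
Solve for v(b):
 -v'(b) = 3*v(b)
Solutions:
 v(b) = C1*exp(-3*b)


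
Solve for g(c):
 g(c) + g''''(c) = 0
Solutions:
 g(c) = (C1*sin(sqrt(2)*c/2) + C2*cos(sqrt(2)*c/2))*exp(-sqrt(2)*c/2) + (C3*sin(sqrt(2)*c/2) + C4*cos(sqrt(2)*c/2))*exp(sqrt(2)*c/2)


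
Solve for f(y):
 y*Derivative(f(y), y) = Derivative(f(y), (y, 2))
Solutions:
 f(y) = C1 + C2*erfi(sqrt(2)*y/2)


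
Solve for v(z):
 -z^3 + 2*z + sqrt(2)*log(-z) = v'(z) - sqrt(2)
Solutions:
 v(z) = C1 - z^4/4 + z^2 + sqrt(2)*z*log(-z)


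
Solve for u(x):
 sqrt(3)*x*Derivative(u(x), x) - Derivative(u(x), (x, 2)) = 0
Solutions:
 u(x) = C1 + C2*erfi(sqrt(2)*3^(1/4)*x/2)


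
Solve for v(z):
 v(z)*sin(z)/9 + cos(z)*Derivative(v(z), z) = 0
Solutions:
 v(z) = C1*cos(z)^(1/9)


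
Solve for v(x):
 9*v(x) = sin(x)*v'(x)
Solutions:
 v(x) = C1*sqrt(cos(x) - 1)*(cos(x)^4 - 4*cos(x)^3 + 6*cos(x)^2 - 4*cos(x) + 1)/(sqrt(cos(x) + 1)*(cos(x)^4 + 4*cos(x)^3 + 6*cos(x)^2 + 4*cos(x) + 1))


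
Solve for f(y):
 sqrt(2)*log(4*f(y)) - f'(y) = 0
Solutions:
 -sqrt(2)*Integral(1/(log(_y) + 2*log(2)), (_y, f(y)))/2 = C1 - y


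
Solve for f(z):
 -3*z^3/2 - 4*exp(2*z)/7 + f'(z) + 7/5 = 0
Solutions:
 f(z) = C1 + 3*z^4/8 - 7*z/5 + 2*exp(2*z)/7


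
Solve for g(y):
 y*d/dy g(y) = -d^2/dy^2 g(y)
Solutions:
 g(y) = C1 + C2*erf(sqrt(2)*y/2)


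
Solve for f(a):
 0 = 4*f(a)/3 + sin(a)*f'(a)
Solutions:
 f(a) = C1*(cos(a) + 1)^(2/3)/(cos(a) - 1)^(2/3)


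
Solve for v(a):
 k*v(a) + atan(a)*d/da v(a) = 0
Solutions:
 v(a) = C1*exp(-k*Integral(1/atan(a), a))


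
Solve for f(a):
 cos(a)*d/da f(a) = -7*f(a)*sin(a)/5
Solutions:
 f(a) = C1*cos(a)^(7/5)


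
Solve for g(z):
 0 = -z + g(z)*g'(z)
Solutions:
 g(z) = -sqrt(C1 + z^2)
 g(z) = sqrt(C1 + z^2)


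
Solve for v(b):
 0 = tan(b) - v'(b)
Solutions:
 v(b) = C1 - log(cos(b))


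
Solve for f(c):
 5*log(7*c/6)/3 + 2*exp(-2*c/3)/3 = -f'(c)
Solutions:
 f(c) = C1 - 5*c*log(c)/3 + 5*c*(-log(7) + 1 + log(6))/3 + exp(-2*c/3)


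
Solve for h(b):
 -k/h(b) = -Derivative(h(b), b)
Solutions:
 h(b) = -sqrt(C1 + 2*b*k)
 h(b) = sqrt(C1 + 2*b*k)


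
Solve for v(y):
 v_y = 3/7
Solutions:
 v(y) = C1 + 3*y/7


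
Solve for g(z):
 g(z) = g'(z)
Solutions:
 g(z) = C1*exp(z)


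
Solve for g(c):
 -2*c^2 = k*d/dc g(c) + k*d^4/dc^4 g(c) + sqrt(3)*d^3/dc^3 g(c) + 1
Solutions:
 g(c) = C1 + C2*exp(-c*(3^(1/3)*(sqrt((9 + 2*sqrt(3)/k^3)^2 - 12/k^6)/2 + 9/2 + sqrt(3)/k^3)^(1/3) + sqrt(3)/k + 3^(2/3)/(k^2*(sqrt((9 + 2*sqrt(3)/k^3)^2 - 12/k^6)/2 + 9/2 + sqrt(3)/k^3)^(1/3)))/3) + C3*exp(c*(3^(1/3)*(sqrt((9 + 2*sqrt(3)/k^3)^2 - 12/k^6)/2 + 9/2 + sqrt(3)/k^3)^(1/3)/6 - 3^(5/6)*I*(sqrt((9 + 2*sqrt(3)/k^3)^2 - 12/k^6)/2 + 9/2 + sqrt(3)/k^3)^(1/3)/6 - sqrt(3)/(3*k) - 2/(k^2*(-3^(1/3) + 3^(5/6)*I)*(sqrt((9 + 2*sqrt(3)/k^3)^2 - 12/k^6)/2 + 9/2 + sqrt(3)/k^3)^(1/3)))) + C4*exp(c*(3^(1/3)*(sqrt((9 + 2*sqrt(3)/k^3)^2 - 12/k^6)/2 + 9/2 + sqrt(3)/k^3)^(1/3)/6 + 3^(5/6)*I*(sqrt((9 + 2*sqrt(3)/k^3)^2 - 12/k^6)/2 + 9/2 + sqrt(3)/k^3)^(1/3)/6 - sqrt(3)/(3*k) + 2/(k^2*(3^(1/3) + 3^(5/6)*I)*(sqrt((9 + 2*sqrt(3)/k^3)^2 - 12/k^6)/2 + 9/2 + sqrt(3)/k^3)^(1/3)))) - 2*c^3/(3*k) - c/k + 4*sqrt(3)*c/k^2


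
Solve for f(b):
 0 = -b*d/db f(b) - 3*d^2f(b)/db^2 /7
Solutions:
 f(b) = C1 + C2*erf(sqrt(42)*b/6)


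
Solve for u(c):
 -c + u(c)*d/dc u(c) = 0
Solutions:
 u(c) = -sqrt(C1 + c^2)
 u(c) = sqrt(C1 + c^2)


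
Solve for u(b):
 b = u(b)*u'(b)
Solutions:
 u(b) = -sqrt(C1 + b^2)
 u(b) = sqrt(C1 + b^2)


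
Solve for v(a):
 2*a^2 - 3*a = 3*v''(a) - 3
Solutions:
 v(a) = C1 + C2*a + a^4/18 - a^3/6 + a^2/2


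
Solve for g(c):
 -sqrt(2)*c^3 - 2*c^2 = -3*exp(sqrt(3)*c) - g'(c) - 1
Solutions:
 g(c) = C1 + sqrt(2)*c^4/4 + 2*c^3/3 - c - sqrt(3)*exp(sqrt(3)*c)


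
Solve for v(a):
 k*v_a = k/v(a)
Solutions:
 v(a) = -sqrt(C1 + 2*a)
 v(a) = sqrt(C1 + 2*a)


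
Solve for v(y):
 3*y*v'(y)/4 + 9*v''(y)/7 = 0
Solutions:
 v(y) = C1 + C2*erf(sqrt(42)*y/12)


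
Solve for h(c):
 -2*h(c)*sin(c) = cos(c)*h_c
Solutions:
 h(c) = C1*cos(c)^2


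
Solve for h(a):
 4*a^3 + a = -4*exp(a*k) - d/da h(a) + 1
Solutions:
 h(a) = C1 - a^4 - a^2/2 + a - 4*exp(a*k)/k


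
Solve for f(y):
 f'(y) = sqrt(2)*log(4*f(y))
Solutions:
 -sqrt(2)*Integral(1/(log(_y) + 2*log(2)), (_y, f(y)))/2 = C1 - y


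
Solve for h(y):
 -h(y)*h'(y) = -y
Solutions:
 h(y) = -sqrt(C1 + y^2)
 h(y) = sqrt(C1 + y^2)


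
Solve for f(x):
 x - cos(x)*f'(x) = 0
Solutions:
 f(x) = C1 + Integral(x/cos(x), x)


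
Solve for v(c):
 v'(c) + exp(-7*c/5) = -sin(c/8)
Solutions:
 v(c) = C1 + 8*cos(c/8) + 5*exp(-7*c/5)/7


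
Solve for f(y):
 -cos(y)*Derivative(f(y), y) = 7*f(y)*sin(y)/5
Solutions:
 f(y) = C1*cos(y)^(7/5)


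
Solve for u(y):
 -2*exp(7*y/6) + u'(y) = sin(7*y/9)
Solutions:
 u(y) = C1 + 12*exp(7*y/6)/7 - 9*cos(7*y/9)/7


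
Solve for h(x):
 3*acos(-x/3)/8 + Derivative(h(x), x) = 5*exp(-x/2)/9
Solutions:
 h(x) = C1 - 3*x*acos(-x/3)/8 - 3*sqrt(9 - x^2)/8 - 10*exp(-x/2)/9


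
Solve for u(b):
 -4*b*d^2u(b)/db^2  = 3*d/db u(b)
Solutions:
 u(b) = C1 + C2*b^(1/4)


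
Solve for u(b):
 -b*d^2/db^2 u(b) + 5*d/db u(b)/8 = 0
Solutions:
 u(b) = C1 + C2*b^(13/8)


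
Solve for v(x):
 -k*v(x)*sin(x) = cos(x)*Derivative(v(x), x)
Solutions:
 v(x) = C1*exp(k*log(cos(x)))


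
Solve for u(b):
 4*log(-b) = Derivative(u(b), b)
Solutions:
 u(b) = C1 + 4*b*log(-b) - 4*b


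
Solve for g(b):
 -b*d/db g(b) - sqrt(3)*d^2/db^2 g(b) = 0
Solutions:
 g(b) = C1 + C2*erf(sqrt(2)*3^(3/4)*b/6)


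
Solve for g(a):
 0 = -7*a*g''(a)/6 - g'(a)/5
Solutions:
 g(a) = C1 + C2*a^(29/35)


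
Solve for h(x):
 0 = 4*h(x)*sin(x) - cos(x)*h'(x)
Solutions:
 h(x) = C1/cos(x)^4


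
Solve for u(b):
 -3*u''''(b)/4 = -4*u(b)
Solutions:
 u(b) = C1*exp(-2*3^(3/4)*b/3) + C2*exp(2*3^(3/4)*b/3) + C3*sin(2*3^(3/4)*b/3) + C4*cos(2*3^(3/4)*b/3)


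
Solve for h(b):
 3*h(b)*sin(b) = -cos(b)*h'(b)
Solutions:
 h(b) = C1*cos(b)^3


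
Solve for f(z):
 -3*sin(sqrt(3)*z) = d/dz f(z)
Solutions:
 f(z) = C1 + sqrt(3)*cos(sqrt(3)*z)


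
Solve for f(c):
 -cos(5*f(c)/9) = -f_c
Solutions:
 -c - 9*log(sin(5*f(c)/9) - 1)/10 + 9*log(sin(5*f(c)/9) + 1)/10 = C1


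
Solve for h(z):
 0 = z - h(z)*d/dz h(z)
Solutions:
 h(z) = -sqrt(C1 + z^2)
 h(z) = sqrt(C1 + z^2)


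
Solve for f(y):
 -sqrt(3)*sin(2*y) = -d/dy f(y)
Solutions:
 f(y) = C1 - sqrt(3)*cos(2*y)/2


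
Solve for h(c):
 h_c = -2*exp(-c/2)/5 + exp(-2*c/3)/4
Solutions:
 h(c) = C1 + 4*exp(-c/2)/5 - 3*exp(-2*c/3)/8


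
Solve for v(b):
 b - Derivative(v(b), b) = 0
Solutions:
 v(b) = C1 + b^2/2


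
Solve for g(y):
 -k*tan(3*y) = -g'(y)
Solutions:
 g(y) = C1 - k*log(cos(3*y))/3


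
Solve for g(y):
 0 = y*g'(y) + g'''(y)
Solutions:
 g(y) = C1 + Integral(C2*airyai(-y) + C3*airybi(-y), y)


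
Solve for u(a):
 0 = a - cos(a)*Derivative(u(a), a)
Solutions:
 u(a) = C1 + Integral(a/cos(a), a)


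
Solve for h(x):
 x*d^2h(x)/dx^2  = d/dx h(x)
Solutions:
 h(x) = C1 + C2*x^2


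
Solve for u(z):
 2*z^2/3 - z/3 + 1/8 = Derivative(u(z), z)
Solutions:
 u(z) = C1 + 2*z^3/9 - z^2/6 + z/8


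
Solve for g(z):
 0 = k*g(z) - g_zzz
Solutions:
 g(z) = C1*exp(k^(1/3)*z) + C2*exp(k^(1/3)*z*(-1 + sqrt(3)*I)/2) + C3*exp(-k^(1/3)*z*(1 + sqrt(3)*I)/2)


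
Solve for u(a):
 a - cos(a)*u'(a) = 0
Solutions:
 u(a) = C1 + Integral(a/cos(a), a)


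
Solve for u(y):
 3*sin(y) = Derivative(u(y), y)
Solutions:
 u(y) = C1 - 3*cos(y)


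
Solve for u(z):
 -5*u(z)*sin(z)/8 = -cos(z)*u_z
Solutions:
 u(z) = C1/cos(z)^(5/8)


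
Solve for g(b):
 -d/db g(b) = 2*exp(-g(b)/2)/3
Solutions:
 g(b) = 2*log(C1 - b/3)


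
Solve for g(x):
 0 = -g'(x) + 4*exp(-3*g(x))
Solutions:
 g(x) = log(C1 + 12*x)/3
 g(x) = log((-3^(1/3) - 3^(5/6)*I)*(C1 + 4*x)^(1/3)/2)
 g(x) = log((-3^(1/3) + 3^(5/6)*I)*(C1 + 4*x)^(1/3)/2)


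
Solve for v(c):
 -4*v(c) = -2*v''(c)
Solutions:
 v(c) = C1*exp(-sqrt(2)*c) + C2*exp(sqrt(2)*c)


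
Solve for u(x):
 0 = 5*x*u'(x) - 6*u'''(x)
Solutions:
 u(x) = C1 + Integral(C2*airyai(5^(1/3)*6^(2/3)*x/6) + C3*airybi(5^(1/3)*6^(2/3)*x/6), x)


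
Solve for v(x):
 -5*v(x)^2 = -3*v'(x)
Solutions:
 v(x) = -3/(C1 + 5*x)


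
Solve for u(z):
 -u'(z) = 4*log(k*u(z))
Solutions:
 li(k*u(z))/k = C1 - 4*z


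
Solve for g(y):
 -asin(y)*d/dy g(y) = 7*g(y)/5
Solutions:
 g(y) = C1*exp(-7*Integral(1/asin(y), y)/5)


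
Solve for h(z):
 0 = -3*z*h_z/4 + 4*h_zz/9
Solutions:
 h(z) = C1 + C2*erfi(3*sqrt(6)*z/8)


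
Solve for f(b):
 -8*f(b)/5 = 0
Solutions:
 f(b) = 0


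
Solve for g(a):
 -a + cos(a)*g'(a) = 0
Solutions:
 g(a) = C1 + Integral(a/cos(a), a)


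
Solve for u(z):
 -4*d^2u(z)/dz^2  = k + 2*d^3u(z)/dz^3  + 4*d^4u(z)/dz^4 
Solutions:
 u(z) = C1 + C2*z - k*z^2/8 + (C3*sin(sqrt(15)*z/4) + C4*cos(sqrt(15)*z/4))*exp(-z/4)


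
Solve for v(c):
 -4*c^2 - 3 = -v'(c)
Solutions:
 v(c) = C1 + 4*c^3/3 + 3*c


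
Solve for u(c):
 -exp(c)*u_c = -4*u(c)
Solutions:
 u(c) = C1*exp(-4*exp(-c))


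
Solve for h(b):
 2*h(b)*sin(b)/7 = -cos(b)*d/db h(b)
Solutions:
 h(b) = C1*cos(b)^(2/7)


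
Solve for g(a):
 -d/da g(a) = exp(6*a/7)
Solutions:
 g(a) = C1 - 7*exp(6*a/7)/6


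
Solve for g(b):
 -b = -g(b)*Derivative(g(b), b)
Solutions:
 g(b) = -sqrt(C1 + b^2)
 g(b) = sqrt(C1 + b^2)


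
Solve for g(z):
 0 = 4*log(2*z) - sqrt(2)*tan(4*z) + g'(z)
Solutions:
 g(z) = C1 - 4*z*log(z) - 4*z*log(2) + 4*z - sqrt(2)*log(cos(4*z))/4


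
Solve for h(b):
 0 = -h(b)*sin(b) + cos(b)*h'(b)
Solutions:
 h(b) = C1/cos(b)


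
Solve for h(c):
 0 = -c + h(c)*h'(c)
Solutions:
 h(c) = -sqrt(C1 + c^2)
 h(c) = sqrt(C1 + c^2)


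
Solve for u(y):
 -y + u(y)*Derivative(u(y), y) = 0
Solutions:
 u(y) = -sqrt(C1 + y^2)
 u(y) = sqrt(C1 + y^2)


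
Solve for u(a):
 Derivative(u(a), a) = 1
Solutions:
 u(a) = C1 + a


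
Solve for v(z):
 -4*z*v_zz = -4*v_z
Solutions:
 v(z) = C1 + C2*z^2


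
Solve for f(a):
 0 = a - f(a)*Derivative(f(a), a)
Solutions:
 f(a) = -sqrt(C1 + a^2)
 f(a) = sqrt(C1 + a^2)


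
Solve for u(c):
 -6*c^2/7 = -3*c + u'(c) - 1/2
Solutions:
 u(c) = C1 - 2*c^3/7 + 3*c^2/2 + c/2


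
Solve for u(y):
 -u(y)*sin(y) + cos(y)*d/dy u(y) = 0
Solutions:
 u(y) = C1/cos(y)


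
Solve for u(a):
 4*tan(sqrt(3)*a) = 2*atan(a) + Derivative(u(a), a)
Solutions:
 u(a) = C1 - 2*a*atan(a) + log(a^2 + 1) - 4*sqrt(3)*log(cos(sqrt(3)*a))/3


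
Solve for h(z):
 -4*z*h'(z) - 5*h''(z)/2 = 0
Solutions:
 h(z) = C1 + C2*erf(2*sqrt(5)*z/5)


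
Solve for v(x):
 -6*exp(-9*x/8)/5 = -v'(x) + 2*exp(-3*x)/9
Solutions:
 v(x) = C1 - 2*exp(-3*x)/27 - 16*exp(-9*x/8)/15


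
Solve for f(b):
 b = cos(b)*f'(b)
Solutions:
 f(b) = C1 + Integral(b/cos(b), b)


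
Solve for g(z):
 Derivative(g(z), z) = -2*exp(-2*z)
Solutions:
 g(z) = C1 + exp(-2*z)


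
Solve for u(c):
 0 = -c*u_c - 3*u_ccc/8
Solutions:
 u(c) = C1 + Integral(C2*airyai(-2*3^(2/3)*c/3) + C3*airybi(-2*3^(2/3)*c/3), c)


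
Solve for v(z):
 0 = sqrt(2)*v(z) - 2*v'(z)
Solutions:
 v(z) = C1*exp(sqrt(2)*z/2)


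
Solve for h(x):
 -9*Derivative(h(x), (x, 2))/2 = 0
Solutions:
 h(x) = C1 + C2*x


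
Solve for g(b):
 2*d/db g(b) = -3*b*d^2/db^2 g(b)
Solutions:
 g(b) = C1 + C2*b^(1/3)


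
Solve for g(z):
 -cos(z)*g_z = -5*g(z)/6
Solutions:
 g(z) = C1*(sin(z) + 1)^(5/12)/(sin(z) - 1)^(5/12)


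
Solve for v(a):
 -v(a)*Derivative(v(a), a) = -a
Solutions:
 v(a) = -sqrt(C1 + a^2)
 v(a) = sqrt(C1 + a^2)


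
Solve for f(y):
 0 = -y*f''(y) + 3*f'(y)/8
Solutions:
 f(y) = C1 + C2*y^(11/8)


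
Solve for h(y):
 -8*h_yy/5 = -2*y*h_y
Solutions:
 h(y) = C1 + C2*erfi(sqrt(10)*y/4)


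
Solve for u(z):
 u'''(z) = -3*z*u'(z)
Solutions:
 u(z) = C1 + Integral(C2*airyai(-3^(1/3)*z) + C3*airybi(-3^(1/3)*z), z)


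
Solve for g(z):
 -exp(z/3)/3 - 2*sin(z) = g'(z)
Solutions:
 g(z) = C1 - exp(z)^(1/3) + 2*cos(z)


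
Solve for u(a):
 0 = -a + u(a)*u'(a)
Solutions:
 u(a) = -sqrt(C1 + a^2)
 u(a) = sqrt(C1 + a^2)


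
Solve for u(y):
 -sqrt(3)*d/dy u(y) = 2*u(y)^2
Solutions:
 u(y) = 3/(C1 + 2*sqrt(3)*y)


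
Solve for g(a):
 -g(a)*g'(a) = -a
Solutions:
 g(a) = -sqrt(C1 + a^2)
 g(a) = sqrt(C1 + a^2)


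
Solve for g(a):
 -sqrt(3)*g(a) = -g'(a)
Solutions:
 g(a) = C1*exp(sqrt(3)*a)


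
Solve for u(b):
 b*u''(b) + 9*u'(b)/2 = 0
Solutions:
 u(b) = C1 + C2/b^(7/2)


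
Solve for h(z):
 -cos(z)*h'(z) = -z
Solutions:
 h(z) = C1 + Integral(z/cos(z), z)


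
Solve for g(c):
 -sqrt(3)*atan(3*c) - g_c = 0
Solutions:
 g(c) = C1 - sqrt(3)*(c*atan(3*c) - log(9*c^2 + 1)/6)


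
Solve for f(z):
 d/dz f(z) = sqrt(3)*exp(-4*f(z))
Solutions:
 f(z) = log(-I*(C1 + 4*sqrt(3)*z)^(1/4))
 f(z) = log(I*(C1 + 4*sqrt(3)*z)^(1/4))
 f(z) = log(-(C1 + 4*sqrt(3)*z)^(1/4))
 f(z) = log(C1 + 4*sqrt(3)*z)/4


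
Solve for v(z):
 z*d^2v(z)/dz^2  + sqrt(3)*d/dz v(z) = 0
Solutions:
 v(z) = C1 + C2*z^(1 - sqrt(3))


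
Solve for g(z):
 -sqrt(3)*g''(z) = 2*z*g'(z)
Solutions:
 g(z) = C1 + C2*erf(3^(3/4)*z/3)


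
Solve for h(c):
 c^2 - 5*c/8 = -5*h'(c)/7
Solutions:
 h(c) = C1 - 7*c^3/15 + 7*c^2/16


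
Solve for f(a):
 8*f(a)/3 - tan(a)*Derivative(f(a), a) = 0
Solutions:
 f(a) = C1*sin(a)^(8/3)


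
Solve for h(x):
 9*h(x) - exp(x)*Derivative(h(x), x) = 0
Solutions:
 h(x) = C1*exp(-9*exp(-x))


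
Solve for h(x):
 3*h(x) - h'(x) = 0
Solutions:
 h(x) = C1*exp(3*x)


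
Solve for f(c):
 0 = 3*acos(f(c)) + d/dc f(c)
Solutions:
 Integral(1/acos(_y), (_y, f(c))) = C1 - 3*c


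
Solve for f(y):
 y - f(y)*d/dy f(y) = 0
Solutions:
 f(y) = -sqrt(C1 + y^2)
 f(y) = sqrt(C1 + y^2)


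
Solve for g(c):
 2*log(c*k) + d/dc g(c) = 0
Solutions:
 g(c) = C1 - 2*c*log(c*k) + 2*c


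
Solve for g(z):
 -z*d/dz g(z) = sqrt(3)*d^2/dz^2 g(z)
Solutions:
 g(z) = C1 + C2*erf(sqrt(2)*3^(3/4)*z/6)


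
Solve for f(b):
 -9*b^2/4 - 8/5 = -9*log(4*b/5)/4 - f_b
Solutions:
 f(b) = C1 + 3*b^3/4 - 9*b*log(b)/4 - 9*b*log(2)/2 + 9*b*log(5)/4 + 77*b/20


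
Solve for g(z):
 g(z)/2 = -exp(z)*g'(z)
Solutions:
 g(z) = C1*exp(exp(-z)/2)


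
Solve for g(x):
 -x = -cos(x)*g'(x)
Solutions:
 g(x) = C1 + Integral(x/cos(x), x)


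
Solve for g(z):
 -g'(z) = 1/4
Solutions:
 g(z) = C1 - z/4


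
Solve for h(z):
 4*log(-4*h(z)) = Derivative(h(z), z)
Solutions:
 -Integral(1/(log(-_y) + 2*log(2)), (_y, h(z)))/4 = C1 - z


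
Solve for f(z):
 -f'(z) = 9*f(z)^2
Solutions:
 f(z) = 1/(C1 + 9*z)


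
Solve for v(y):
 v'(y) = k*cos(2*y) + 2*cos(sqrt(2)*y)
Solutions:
 v(y) = C1 + k*sin(2*y)/2 + sqrt(2)*sin(sqrt(2)*y)


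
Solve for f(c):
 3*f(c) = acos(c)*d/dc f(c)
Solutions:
 f(c) = C1*exp(3*Integral(1/acos(c), c))


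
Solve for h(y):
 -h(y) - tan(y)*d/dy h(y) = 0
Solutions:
 h(y) = C1/sin(y)


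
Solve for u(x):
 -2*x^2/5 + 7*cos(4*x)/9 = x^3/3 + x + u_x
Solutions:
 u(x) = C1 - x^4/12 - 2*x^3/15 - x^2/2 + 7*sin(4*x)/36


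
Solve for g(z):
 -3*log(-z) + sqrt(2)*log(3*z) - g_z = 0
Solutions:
 g(z) = C1 - z*(3 - sqrt(2))*log(z) + z*(-sqrt(2) + sqrt(2)*log(3) + 3 - 3*I*pi)


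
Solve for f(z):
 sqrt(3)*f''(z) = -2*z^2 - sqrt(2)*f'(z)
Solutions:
 f(z) = C1 + C2*exp(-sqrt(6)*z/3) - sqrt(2)*z^3/3 + sqrt(3)*z^2 - 3*sqrt(2)*z


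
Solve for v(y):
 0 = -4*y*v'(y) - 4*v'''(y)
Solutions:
 v(y) = C1 + Integral(C2*airyai(-y) + C3*airybi(-y), y)


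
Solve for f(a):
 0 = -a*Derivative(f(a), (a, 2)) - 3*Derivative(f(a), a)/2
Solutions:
 f(a) = C1 + C2/sqrt(a)


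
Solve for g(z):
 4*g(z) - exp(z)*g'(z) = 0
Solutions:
 g(z) = C1*exp(-4*exp(-z))


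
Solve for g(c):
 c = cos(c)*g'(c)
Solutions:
 g(c) = C1 + Integral(c/cos(c), c)


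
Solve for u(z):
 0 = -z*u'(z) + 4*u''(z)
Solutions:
 u(z) = C1 + C2*erfi(sqrt(2)*z/4)


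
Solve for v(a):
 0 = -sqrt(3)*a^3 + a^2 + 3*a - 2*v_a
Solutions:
 v(a) = C1 - sqrt(3)*a^4/8 + a^3/6 + 3*a^2/4


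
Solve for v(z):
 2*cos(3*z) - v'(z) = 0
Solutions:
 v(z) = C1 + 2*sin(3*z)/3


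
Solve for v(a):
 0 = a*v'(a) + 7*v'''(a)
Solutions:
 v(a) = C1 + Integral(C2*airyai(-7^(2/3)*a/7) + C3*airybi(-7^(2/3)*a/7), a)


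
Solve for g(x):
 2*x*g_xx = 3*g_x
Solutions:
 g(x) = C1 + C2*x^(5/2)


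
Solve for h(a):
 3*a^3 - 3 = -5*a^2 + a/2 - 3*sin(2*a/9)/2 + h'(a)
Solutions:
 h(a) = C1 + 3*a^4/4 + 5*a^3/3 - a^2/4 - 3*a - 27*cos(2*a/9)/4


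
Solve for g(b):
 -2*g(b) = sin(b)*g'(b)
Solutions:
 g(b) = C1*(cos(b) + 1)/(cos(b) - 1)


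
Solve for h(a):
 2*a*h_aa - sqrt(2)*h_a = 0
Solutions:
 h(a) = C1 + C2*a^(sqrt(2)/2 + 1)


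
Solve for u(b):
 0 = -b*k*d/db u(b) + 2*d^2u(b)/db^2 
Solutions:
 u(b) = Piecewise((-sqrt(pi)*C1*erf(b*sqrt(-k)/2)/sqrt(-k) - C2, (k > 0) | (k < 0)), (-C1*b - C2, True))


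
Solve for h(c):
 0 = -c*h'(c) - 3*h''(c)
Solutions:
 h(c) = C1 + C2*erf(sqrt(6)*c/6)


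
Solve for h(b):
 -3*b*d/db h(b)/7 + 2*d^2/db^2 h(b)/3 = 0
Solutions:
 h(b) = C1 + C2*erfi(3*sqrt(7)*b/14)


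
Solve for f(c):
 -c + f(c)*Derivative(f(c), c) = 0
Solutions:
 f(c) = -sqrt(C1 + c^2)
 f(c) = sqrt(C1 + c^2)


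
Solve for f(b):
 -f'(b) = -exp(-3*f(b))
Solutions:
 f(b) = log(C1 + 3*b)/3
 f(b) = log((-3^(1/3) - 3^(5/6)*I)*(C1 + b)^(1/3)/2)
 f(b) = log((-3^(1/3) + 3^(5/6)*I)*(C1 + b)^(1/3)/2)


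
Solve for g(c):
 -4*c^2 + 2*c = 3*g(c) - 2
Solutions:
 g(c) = -4*c^2/3 + 2*c/3 + 2/3


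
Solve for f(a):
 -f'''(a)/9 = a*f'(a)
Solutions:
 f(a) = C1 + Integral(C2*airyai(-3^(2/3)*a) + C3*airybi(-3^(2/3)*a), a)


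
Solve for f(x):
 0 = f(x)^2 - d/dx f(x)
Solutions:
 f(x) = -1/(C1 + x)


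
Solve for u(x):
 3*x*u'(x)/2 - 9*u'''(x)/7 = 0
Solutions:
 u(x) = C1 + Integral(C2*airyai(6^(2/3)*7^(1/3)*x/6) + C3*airybi(6^(2/3)*7^(1/3)*x/6), x)


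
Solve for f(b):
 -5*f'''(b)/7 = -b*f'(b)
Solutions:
 f(b) = C1 + Integral(C2*airyai(5^(2/3)*7^(1/3)*b/5) + C3*airybi(5^(2/3)*7^(1/3)*b/5), b)


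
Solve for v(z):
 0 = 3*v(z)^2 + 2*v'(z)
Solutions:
 v(z) = 2/(C1 + 3*z)


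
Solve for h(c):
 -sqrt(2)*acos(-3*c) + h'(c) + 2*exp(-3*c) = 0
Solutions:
 h(c) = C1 + sqrt(2)*c*acos(-3*c) + sqrt(2)*sqrt(1 - 9*c^2)/3 + 2*exp(-3*c)/3


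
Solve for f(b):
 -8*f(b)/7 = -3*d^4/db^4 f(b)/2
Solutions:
 f(b) = C1*exp(-2*21^(3/4)*b/21) + C2*exp(2*21^(3/4)*b/21) + C3*sin(2*21^(3/4)*b/21) + C4*cos(2*21^(3/4)*b/21)


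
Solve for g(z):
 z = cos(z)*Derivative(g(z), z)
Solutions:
 g(z) = C1 + Integral(z/cos(z), z)


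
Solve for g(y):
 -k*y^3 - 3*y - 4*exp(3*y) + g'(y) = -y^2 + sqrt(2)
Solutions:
 g(y) = C1 + k*y^4/4 - y^3/3 + 3*y^2/2 + sqrt(2)*y + 4*exp(3*y)/3


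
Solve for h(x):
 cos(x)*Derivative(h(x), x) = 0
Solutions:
 h(x) = C1


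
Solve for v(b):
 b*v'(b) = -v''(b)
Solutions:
 v(b) = C1 + C2*erf(sqrt(2)*b/2)


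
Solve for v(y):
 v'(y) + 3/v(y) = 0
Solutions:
 v(y) = -sqrt(C1 - 6*y)
 v(y) = sqrt(C1 - 6*y)


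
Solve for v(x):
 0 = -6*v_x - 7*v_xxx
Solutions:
 v(x) = C1 + C2*sin(sqrt(42)*x/7) + C3*cos(sqrt(42)*x/7)


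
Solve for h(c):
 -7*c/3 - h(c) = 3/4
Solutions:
 h(c) = -7*c/3 - 3/4


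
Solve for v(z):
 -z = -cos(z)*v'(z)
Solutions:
 v(z) = C1 + Integral(z/cos(z), z)


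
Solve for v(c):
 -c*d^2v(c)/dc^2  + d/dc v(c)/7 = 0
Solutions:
 v(c) = C1 + C2*c^(8/7)


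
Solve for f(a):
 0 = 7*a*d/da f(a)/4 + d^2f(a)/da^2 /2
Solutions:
 f(a) = C1 + C2*erf(sqrt(7)*a/2)


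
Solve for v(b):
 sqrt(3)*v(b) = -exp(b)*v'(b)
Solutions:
 v(b) = C1*exp(sqrt(3)*exp(-b))


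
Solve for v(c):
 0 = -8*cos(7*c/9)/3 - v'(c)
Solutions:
 v(c) = C1 - 24*sin(7*c/9)/7


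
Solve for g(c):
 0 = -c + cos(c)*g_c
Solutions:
 g(c) = C1 + Integral(c/cos(c), c)


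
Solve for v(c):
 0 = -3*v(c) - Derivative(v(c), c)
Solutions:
 v(c) = C1*exp(-3*c)


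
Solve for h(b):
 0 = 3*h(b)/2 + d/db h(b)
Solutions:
 h(b) = C1*exp(-3*b/2)


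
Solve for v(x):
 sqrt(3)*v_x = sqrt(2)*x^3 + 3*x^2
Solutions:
 v(x) = C1 + sqrt(6)*x^4/12 + sqrt(3)*x^3/3


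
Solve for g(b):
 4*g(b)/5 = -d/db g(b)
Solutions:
 g(b) = C1*exp(-4*b/5)


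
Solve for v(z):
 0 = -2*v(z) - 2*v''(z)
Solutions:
 v(z) = C1*sin(z) + C2*cos(z)


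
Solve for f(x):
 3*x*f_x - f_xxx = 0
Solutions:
 f(x) = C1 + Integral(C2*airyai(3^(1/3)*x) + C3*airybi(3^(1/3)*x), x)


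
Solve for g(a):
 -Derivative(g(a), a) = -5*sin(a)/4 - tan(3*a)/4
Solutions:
 g(a) = C1 - log(cos(3*a))/12 - 5*cos(a)/4


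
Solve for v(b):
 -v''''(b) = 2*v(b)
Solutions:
 v(b) = (C1*sin(2^(3/4)*b/2) + C2*cos(2^(3/4)*b/2))*exp(-2^(3/4)*b/2) + (C3*sin(2^(3/4)*b/2) + C4*cos(2^(3/4)*b/2))*exp(2^(3/4)*b/2)


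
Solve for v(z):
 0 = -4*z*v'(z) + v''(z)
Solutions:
 v(z) = C1 + C2*erfi(sqrt(2)*z)


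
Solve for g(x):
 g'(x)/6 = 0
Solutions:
 g(x) = C1


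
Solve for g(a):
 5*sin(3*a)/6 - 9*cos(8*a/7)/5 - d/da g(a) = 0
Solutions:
 g(a) = C1 - 63*sin(8*a/7)/40 - 5*cos(3*a)/18


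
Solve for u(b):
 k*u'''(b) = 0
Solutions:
 u(b) = C1 + C2*b + C3*b^2


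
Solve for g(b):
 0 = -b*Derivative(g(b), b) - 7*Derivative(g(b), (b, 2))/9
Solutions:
 g(b) = C1 + C2*erf(3*sqrt(14)*b/14)


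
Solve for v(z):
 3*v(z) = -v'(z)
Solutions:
 v(z) = C1*exp(-3*z)


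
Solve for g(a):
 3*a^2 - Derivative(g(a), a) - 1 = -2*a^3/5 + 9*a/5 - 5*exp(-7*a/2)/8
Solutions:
 g(a) = C1 + a^4/10 + a^3 - 9*a^2/10 - a - 5*exp(-7*a/2)/28


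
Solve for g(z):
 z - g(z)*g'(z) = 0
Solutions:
 g(z) = -sqrt(C1 + z^2)
 g(z) = sqrt(C1 + z^2)


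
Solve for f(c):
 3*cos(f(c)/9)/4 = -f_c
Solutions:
 3*c/4 - 9*log(sin(f(c)/9) - 1)/2 + 9*log(sin(f(c)/9) + 1)/2 = C1


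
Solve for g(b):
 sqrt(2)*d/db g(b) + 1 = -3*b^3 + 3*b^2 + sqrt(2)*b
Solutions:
 g(b) = C1 - 3*sqrt(2)*b^4/8 + sqrt(2)*b^3/2 + b^2/2 - sqrt(2)*b/2


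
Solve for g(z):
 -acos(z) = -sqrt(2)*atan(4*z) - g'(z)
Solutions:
 g(z) = C1 + z*acos(z) - sqrt(1 - z^2) - sqrt(2)*(z*atan(4*z) - log(16*z^2 + 1)/8)


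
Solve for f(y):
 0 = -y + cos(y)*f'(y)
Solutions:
 f(y) = C1 + Integral(y/cos(y), y)


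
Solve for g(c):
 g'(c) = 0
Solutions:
 g(c) = C1


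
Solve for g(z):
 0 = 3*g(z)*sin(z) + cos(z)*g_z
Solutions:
 g(z) = C1*cos(z)^3


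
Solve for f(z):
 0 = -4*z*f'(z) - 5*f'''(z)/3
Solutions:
 f(z) = C1 + Integral(C2*airyai(-12^(1/3)*5^(2/3)*z/5) + C3*airybi(-12^(1/3)*5^(2/3)*z/5), z)


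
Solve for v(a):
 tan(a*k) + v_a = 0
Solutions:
 v(a) = C1 - Piecewise((-log(cos(a*k))/k, Ne(k, 0)), (0, True))


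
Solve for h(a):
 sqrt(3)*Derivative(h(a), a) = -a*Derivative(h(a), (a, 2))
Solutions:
 h(a) = C1 + C2*a^(1 - sqrt(3))


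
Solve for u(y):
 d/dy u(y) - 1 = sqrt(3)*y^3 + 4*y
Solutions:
 u(y) = C1 + sqrt(3)*y^4/4 + 2*y^2 + y


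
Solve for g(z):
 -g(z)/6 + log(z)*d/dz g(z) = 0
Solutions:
 g(z) = C1*exp(li(z)/6)


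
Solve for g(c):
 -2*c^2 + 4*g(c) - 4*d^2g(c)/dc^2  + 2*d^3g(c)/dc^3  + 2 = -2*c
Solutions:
 g(c) = C1*exp(c*(4/(3*sqrt(33) + 19)^(1/3) + (3*sqrt(33) + 19)^(1/3) + 4)/6)*sin(sqrt(3)*c*(-(3*sqrt(33) + 19)^(1/3) + 4/(3*sqrt(33) + 19)^(1/3))/6) + C2*exp(c*(4/(3*sqrt(33) + 19)^(1/3) + (3*sqrt(33) + 19)^(1/3) + 4)/6)*cos(sqrt(3)*c*(-(3*sqrt(33) + 19)^(1/3) + 4/(3*sqrt(33) + 19)^(1/3))/6) + C3*exp(c*(-(3*sqrt(33) + 19)^(1/3) - 4/(3*sqrt(33) + 19)^(1/3) + 2)/3) + c^2/2 - c/2 + 1/2


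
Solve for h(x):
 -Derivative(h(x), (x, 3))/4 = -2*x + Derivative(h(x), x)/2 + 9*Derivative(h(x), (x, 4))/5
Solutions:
 h(x) = C1 + C2*exp(x*(-10 + 5*5^(2/3)/(108*sqrt(105126) + 35017)^(1/3) + 5^(1/3)*(108*sqrt(105126) + 35017)^(1/3))/216)*sin(sqrt(3)*5^(1/3)*x*(-(108*sqrt(105126) + 35017)^(1/3) + 5*5^(1/3)/(108*sqrt(105126) + 35017)^(1/3))/216) + C3*exp(x*(-10 + 5*5^(2/3)/(108*sqrt(105126) + 35017)^(1/3) + 5^(1/3)*(108*sqrt(105126) + 35017)^(1/3))/216)*cos(sqrt(3)*5^(1/3)*x*(-(108*sqrt(105126) + 35017)^(1/3) + 5*5^(1/3)/(108*sqrt(105126) + 35017)^(1/3))/216) + C4*exp(-x*(5*5^(2/3)/(108*sqrt(105126) + 35017)^(1/3) + 5 + 5^(1/3)*(108*sqrt(105126) + 35017)^(1/3))/108) + 2*x^2


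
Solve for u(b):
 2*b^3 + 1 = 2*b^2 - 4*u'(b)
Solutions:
 u(b) = C1 - b^4/8 + b^3/6 - b/4


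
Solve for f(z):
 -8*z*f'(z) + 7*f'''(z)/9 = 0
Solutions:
 f(z) = C1 + Integral(C2*airyai(2*21^(2/3)*z/7) + C3*airybi(2*21^(2/3)*z/7), z)


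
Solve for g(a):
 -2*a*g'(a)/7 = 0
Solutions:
 g(a) = C1


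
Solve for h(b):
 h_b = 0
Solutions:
 h(b) = C1


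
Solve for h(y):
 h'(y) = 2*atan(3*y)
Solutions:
 h(y) = C1 + 2*y*atan(3*y) - log(9*y^2 + 1)/3


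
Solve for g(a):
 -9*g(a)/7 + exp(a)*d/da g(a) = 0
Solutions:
 g(a) = C1*exp(-9*exp(-a)/7)


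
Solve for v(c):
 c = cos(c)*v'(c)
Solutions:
 v(c) = C1 + Integral(c/cos(c), c)


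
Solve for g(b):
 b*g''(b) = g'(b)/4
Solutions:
 g(b) = C1 + C2*b^(5/4)


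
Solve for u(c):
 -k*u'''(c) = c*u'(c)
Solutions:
 u(c) = C1 + Integral(C2*airyai(c*(-1/k)^(1/3)) + C3*airybi(c*(-1/k)^(1/3)), c)


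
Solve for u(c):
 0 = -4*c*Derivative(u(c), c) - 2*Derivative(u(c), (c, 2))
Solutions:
 u(c) = C1 + C2*erf(c)


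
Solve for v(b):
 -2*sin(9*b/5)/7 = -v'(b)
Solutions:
 v(b) = C1 - 10*cos(9*b/5)/63


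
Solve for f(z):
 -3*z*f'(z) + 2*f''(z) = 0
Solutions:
 f(z) = C1 + C2*erfi(sqrt(3)*z/2)


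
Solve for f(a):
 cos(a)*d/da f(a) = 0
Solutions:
 f(a) = C1


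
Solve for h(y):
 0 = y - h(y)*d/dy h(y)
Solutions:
 h(y) = -sqrt(C1 + y^2)
 h(y) = sqrt(C1 + y^2)


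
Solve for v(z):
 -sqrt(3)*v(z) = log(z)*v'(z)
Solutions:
 v(z) = C1*exp(-sqrt(3)*li(z))


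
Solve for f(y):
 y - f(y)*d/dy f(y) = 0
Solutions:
 f(y) = -sqrt(C1 + y^2)
 f(y) = sqrt(C1 + y^2)


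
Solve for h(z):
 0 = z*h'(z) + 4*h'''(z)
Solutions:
 h(z) = C1 + Integral(C2*airyai(-2^(1/3)*z/2) + C3*airybi(-2^(1/3)*z/2), z)


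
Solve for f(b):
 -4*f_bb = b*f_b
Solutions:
 f(b) = C1 + C2*erf(sqrt(2)*b/4)


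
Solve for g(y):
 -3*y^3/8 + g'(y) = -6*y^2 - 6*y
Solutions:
 g(y) = C1 + 3*y^4/32 - 2*y^3 - 3*y^2


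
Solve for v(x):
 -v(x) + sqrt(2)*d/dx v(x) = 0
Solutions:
 v(x) = C1*exp(sqrt(2)*x/2)


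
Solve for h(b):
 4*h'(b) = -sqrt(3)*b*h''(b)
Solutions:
 h(b) = C1 + C2*b^(1 - 4*sqrt(3)/3)


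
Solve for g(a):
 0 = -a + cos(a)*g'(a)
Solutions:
 g(a) = C1 + Integral(a/cos(a), a)


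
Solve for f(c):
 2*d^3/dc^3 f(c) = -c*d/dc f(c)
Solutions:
 f(c) = C1 + Integral(C2*airyai(-2^(2/3)*c/2) + C3*airybi(-2^(2/3)*c/2), c)


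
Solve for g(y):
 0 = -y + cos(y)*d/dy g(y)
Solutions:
 g(y) = C1 + Integral(y/cos(y), y)


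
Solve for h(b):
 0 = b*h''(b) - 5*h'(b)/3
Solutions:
 h(b) = C1 + C2*b^(8/3)


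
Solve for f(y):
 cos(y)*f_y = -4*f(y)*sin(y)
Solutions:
 f(y) = C1*cos(y)^4


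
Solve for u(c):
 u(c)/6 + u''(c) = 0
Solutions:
 u(c) = C1*sin(sqrt(6)*c/6) + C2*cos(sqrt(6)*c/6)


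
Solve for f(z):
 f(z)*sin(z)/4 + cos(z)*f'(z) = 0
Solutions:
 f(z) = C1*cos(z)^(1/4)


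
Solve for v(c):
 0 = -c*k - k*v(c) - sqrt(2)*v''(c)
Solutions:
 v(c) = C1*exp(-2^(3/4)*c*sqrt(-k)/2) + C2*exp(2^(3/4)*c*sqrt(-k)/2) - c


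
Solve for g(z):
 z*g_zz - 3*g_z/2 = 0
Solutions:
 g(z) = C1 + C2*z^(5/2)


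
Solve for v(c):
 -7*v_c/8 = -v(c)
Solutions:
 v(c) = C1*exp(8*c/7)


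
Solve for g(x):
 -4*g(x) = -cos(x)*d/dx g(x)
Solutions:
 g(x) = C1*(sin(x)^2 + 2*sin(x) + 1)/(sin(x)^2 - 2*sin(x) + 1)


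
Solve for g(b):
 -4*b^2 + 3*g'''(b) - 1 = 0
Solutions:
 g(b) = C1 + C2*b + C3*b^2 + b^5/45 + b^3/18


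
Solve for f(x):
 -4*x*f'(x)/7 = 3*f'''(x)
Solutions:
 f(x) = C1 + Integral(C2*airyai(-42^(2/3)*x/21) + C3*airybi(-42^(2/3)*x/21), x)


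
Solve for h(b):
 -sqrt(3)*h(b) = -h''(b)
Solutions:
 h(b) = C1*exp(-3^(1/4)*b) + C2*exp(3^(1/4)*b)


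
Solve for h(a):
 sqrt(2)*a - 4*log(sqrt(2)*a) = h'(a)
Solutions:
 h(a) = C1 + sqrt(2)*a^2/2 - 4*a*log(a) - a*log(4) + 4*a


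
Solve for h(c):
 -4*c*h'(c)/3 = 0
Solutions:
 h(c) = C1


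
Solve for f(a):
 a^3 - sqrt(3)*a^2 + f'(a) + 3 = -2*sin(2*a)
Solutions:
 f(a) = C1 - a^4/4 + sqrt(3)*a^3/3 - 3*a + cos(2*a)


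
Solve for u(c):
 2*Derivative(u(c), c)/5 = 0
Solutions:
 u(c) = C1


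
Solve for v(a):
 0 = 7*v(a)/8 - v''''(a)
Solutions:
 v(a) = C1*exp(-14^(1/4)*a/2) + C2*exp(14^(1/4)*a/2) + C3*sin(14^(1/4)*a/2) + C4*cos(14^(1/4)*a/2)


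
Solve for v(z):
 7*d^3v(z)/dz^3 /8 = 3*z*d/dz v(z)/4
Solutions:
 v(z) = C1 + Integral(C2*airyai(6^(1/3)*7^(2/3)*z/7) + C3*airybi(6^(1/3)*7^(2/3)*z/7), z)


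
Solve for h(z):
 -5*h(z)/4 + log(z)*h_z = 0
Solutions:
 h(z) = C1*exp(5*li(z)/4)


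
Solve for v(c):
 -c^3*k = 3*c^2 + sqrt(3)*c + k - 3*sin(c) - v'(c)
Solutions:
 v(c) = C1 + c^4*k/4 + c^3 + sqrt(3)*c^2/2 + c*k + 3*cos(c)


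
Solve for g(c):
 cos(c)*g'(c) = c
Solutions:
 g(c) = C1 + Integral(c/cos(c), c)


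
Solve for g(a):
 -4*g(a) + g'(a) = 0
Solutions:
 g(a) = C1*exp(4*a)


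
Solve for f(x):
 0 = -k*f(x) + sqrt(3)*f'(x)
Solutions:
 f(x) = C1*exp(sqrt(3)*k*x/3)


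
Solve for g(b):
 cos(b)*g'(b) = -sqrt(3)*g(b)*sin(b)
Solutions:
 g(b) = C1*cos(b)^(sqrt(3))


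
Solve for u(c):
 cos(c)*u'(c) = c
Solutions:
 u(c) = C1 + Integral(c/cos(c), c)


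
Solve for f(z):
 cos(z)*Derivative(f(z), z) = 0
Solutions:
 f(z) = C1


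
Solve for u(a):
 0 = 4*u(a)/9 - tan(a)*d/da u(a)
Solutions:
 u(a) = C1*sin(a)^(4/9)


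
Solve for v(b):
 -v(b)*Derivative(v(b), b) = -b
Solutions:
 v(b) = -sqrt(C1 + b^2)
 v(b) = sqrt(C1 + b^2)


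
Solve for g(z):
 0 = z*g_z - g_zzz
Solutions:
 g(z) = C1 + Integral(C2*airyai(z) + C3*airybi(z), z)


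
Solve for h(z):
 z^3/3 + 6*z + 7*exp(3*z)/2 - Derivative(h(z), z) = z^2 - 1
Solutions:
 h(z) = C1 + z^4/12 - z^3/3 + 3*z^2 + z + 7*exp(3*z)/6


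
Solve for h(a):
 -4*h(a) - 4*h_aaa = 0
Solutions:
 h(a) = C3*exp(-a) + (C1*sin(sqrt(3)*a/2) + C2*cos(sqrt(3)*a/2))*exp(a/2)


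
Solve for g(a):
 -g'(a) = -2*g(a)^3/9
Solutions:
 g(a) = -3*sqrt(2)*sqrt(-1/(C1 + 2*a))/2
 g(a) = 3*sqrt(2)*sqrt(-1/(C1 + 2*a))/2


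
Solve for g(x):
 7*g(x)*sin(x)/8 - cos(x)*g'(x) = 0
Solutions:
 g(x) = C1/cos(x)^(7/8)


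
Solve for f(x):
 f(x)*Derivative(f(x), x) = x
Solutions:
 f(x) = -sqrt(C1 + x^2)
 f(x) = sqrt(C1 + x^2)
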